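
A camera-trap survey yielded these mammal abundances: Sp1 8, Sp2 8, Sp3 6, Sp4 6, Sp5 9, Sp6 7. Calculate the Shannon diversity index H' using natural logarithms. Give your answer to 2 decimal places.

Total N = 8+8+6+6+9+7 = 44, so the proportions are 0.1818, 0.1818, 0.1364, 0.1364, 0.2045, 0.1591 (working shown to 4 dp, full precision carried).
Each pᵢ ln pᵢ term: 0.1818×(-1.7047)=-0.3100, 0.1818×(-1.7047)=-0.3100, 0.1364×(-1.9924)=-0.2717, 0.1364×(-1.9924)=-0.2717, 0.2045×(-1.5870)=-0.3246, 0.1591×(-1.8383)=-0.2925.
Sum = -1.7804, so H' = 1.78.

1.78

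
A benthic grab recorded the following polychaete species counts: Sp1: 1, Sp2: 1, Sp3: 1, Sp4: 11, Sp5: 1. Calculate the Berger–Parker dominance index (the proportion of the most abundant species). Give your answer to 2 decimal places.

0.73

Total N = 1+1+1+11+1 = 15, so the proportions are 0.0667, 0.0667, 0.0667, 0.7333, 0.0667 (working shown to 4 dp, full precision carried).
The largest proportion is 0.7333, i.e. d = 0.73 to 2 decimal places.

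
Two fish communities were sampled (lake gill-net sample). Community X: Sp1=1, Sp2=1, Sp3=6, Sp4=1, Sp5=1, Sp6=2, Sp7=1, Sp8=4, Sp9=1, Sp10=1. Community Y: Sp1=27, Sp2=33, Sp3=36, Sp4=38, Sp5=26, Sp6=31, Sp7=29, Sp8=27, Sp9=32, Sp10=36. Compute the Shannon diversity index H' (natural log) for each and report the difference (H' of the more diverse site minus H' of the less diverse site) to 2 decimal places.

0.28

Community X: N=19, proportions 0.0526, 0.0526, 0.3158, 0.0526, 0.0526, 0.1053, 0.0526, 0.2105, 0.0526, 0.0526, giving H' = 2.0138 (working shown to 4 dp, full precision carried).
Community Y: N=315, proportions 0.0857, 0.1048, 0.1143, 0.1206, 0.0825, 0.0984, 0.0921, 0.0857, 0.1016, 0.1143, giving H' = 2.2944.
Difference = |2.0138 − 2.2944| = 0.2806, i.e. 0.28 to 2 decimal places.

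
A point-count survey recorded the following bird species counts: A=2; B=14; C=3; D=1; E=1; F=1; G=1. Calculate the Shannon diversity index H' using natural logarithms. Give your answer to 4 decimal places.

Total N = 2+14+3+1+1+1+1 = 23, so the proportions are 0.086957, 0.608696, 0.130435, 0.043478, 0.043478, 0.043478, 0.043478 (working shown to 6 dp, full precision carried).
Each pᵢ ln pᵢ term: 0.086957×(-2.442347)=-0.212378, 0.608696×(-0.496437)=-0.302179, 0.130435×(-2.036882)=-0.265680, 0.043478×(-3.135494)=-0.136326, 0.043478×(-3.135494)=-0.136326, 0.043478×(-3.135494)=-0.136326, 0.043478×(-3.135494)=-0.136326.
Sum = -1.325541, so H' = 1.3255.

1.3255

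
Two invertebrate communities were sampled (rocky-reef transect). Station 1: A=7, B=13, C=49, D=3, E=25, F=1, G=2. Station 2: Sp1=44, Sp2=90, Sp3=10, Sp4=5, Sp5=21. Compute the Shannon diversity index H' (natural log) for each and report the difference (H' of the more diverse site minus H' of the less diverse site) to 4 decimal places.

Station 1: N=100, proportions 0.07, 0.13, 0.49, 0.03, 0.25, 0.01, 0.02, giving H' = 1.376981 (working shown to 6 dp, full precision carried).
Station 2: N=170, proportions 0.258824, 0.529412, 0.058824, 0.029412, 0.123529, giving H' = 1.215238.
Difference = |1.376981 − 1.215238| = 0.161743, i.e. 0.1617 to 4 decimal places.

0.1617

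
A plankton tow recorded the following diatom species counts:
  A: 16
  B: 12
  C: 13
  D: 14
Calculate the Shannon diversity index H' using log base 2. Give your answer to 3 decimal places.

1.992

Total N = 16+12+13+14 = 55, so the proportions are 0.29091, 0.21818, 0.23636, 0.25455 (working shown to 5 dp, full precision carried).
Each pᵢ log₂ pᵢ term: 0.29091×(-1.78136)=-0.51821, 0.21818×(-2.19640)=-0.47921, 0.23636×(-2.08092)=-0.49185, 0.25455×(-1.97400)=-0.50247.
Sum = -1.99176, so H' = 1.992.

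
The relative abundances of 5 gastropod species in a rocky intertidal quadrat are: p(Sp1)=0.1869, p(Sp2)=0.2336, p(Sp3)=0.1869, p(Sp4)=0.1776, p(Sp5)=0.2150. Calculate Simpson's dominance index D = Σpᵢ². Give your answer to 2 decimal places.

0.20

D = 0.1869² + 0.2336² + 0.1869² + 0.1776² + 0.215² = 0.0349 + 0.0546 + 0.0349 + 0.0315 + 0.0462 = 0.2022 (working shown to 4 dp, full precision carried).
To 2 decimal places, D = 0.20.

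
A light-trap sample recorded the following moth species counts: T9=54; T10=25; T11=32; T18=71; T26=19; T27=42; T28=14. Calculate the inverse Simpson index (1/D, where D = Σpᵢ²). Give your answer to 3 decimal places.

5.538

Total N = 54+25+32+71+19+42+14 = 257, so the proportions are 0.2101167, 0.0972763, 0.1245136, 0.2762646, 0.07393, 0.1634241, 0.0544747 (working shown to 7 dp, full precision carried).
D = 0.2101167² + 0.0972763² + 0.1245136² + 0.2762646² + 0.07393² + 0.1634241² + 0.0544747² = 0.0441490 + 0.0094627 + 0.0155036 + 0.0763221 + 0.0054656 + 0.0267074 + 0.0029675 = 0.1805781.
So 1/D = 5.53777, i.e. 5.538 to 3 decimal places.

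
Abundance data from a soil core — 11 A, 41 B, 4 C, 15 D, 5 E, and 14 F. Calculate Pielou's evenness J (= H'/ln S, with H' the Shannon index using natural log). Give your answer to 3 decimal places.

0.838

Total N = 11+41+4+15+5+14 = 90, so the proportions are 0.12222, 0.45556, 0.04444, 0.16667, 0.05556, 0.15556 (working shown to 5 dp, full precision carried).
H' = −Σ pᵢ ln pᵢ = −((-0.25690) + (-0.35817) + (-0.13838) + (-0.29863) + (-0.16058) + (-0.28945)) = 1.50211.
With S = 6 species, ln S = 1.79176, so J = 1.50211/1.79176 = 0.83834, i.e. 0.838 to 3 decimal places.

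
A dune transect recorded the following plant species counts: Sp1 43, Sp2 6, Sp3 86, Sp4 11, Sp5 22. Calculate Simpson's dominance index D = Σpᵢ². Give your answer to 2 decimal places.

Total N = 43+6+86+11+22 = 168, so the proportions are 0.256, 0.0357, 0.5119, 0.0655, 0.131 (working shown to 4 dp, full precision carried).
D = 0.256² + 0.0357² + 0.5119² + 0.0655² + 0.131² = 0.0655 + 0.0013 + 0.2620 + 0.0043 + 0.0171 = 0.3503.
To 2 decimal places, D = 0.35.

0.35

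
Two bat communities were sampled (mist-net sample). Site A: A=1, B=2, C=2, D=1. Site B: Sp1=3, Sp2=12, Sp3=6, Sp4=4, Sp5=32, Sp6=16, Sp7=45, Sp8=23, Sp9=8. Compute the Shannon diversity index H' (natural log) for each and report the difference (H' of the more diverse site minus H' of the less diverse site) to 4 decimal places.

Site A: N=6, proportions 0.166667, 0.333333, 0.333333, 0.166667, giving H' = 1.329661 (working shown to 6 dp, full precision carried).
Site B: N=149, proportions 0.020134, 0.080537, 0.040268, 0.026846, 0.214765, 0.107383, 0.302013, 0.154362, 0.053691, giving H' = 1.884972.
Difference = |1.329661 − 1.884972| = 0.555311, i.e. 0.5553 to 4 decimal places.

0.5553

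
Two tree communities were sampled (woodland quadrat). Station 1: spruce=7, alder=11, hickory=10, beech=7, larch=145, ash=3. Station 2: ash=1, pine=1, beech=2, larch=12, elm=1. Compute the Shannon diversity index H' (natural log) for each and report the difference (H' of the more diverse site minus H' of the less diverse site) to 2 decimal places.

0.17

Station 1: N=183, proportions 0.0383, 0.0601, 0.0546, 0.0383, 0.7923, 0.0164, giving H' = 0.8293 (working shown to 4 dp, full precision carried).
Station 2: N=17, proportions 0.0588, 0.0588, 0.1176, 0.7059, 0.0588, giving H' = 0.9976.
Difference = |0.8293 − 0.9976| = 0.1683, i.e. 0.17 to 2 decimal places.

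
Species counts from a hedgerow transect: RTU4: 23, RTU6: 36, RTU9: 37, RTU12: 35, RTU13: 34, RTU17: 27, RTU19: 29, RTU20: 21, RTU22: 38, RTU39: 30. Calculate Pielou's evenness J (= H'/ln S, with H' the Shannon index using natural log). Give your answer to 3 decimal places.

Total N = 23+36+37+35+34+27+29+21+38+30 = 310, so the proportions are 0.07419, 0.11613, 0.11935, 0.1129, 0.10968, 0.0871, 0.09355, 0.06774, 0.12258, 0.09677 (working shown to 5 dp, full precision carried).
H' = −Σ pᵢ ln pᵢ = −((-0.19298) + (-0.25003) + (-0.25371) + (-0.24627) + (-0.24241) + (-0.21258) + (-0.22164) + (-0.18236) + (-0.25730) + (-0.22600)) = 2.28529.
With S = 10 species, ln S = 2.30259, so J = 2.28529/2.30259 = 0.99249, i.e. 0.992 to 3 decimal places.

0.992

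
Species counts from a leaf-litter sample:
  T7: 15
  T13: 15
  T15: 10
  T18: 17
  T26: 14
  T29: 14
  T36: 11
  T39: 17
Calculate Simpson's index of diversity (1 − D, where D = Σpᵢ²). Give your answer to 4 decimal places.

0.8715

Total N = 15+15+10+17+14+14+11+17 = 113, so the proportions are 0.132743, 0.132743, 0.088496, 0.150442, 0.123894, 0.123894, 0.097345, 0.150442 (working shown to 6 dp, full precision carried).
D = 0.132743² + 0.132743² + 0.088496² + 0.150442² + 0.123894² + 0.123894² + 0.097345² + 0.150442² = 0.017621 + 0.017621 + 0.007831 + 0.022633 + 0.015350 + 0.015350 + 0.009476 + 0.022633 = 0.128514.
So 1 − D = 0.871486, i.e. 0.8715 to 4 decimal places.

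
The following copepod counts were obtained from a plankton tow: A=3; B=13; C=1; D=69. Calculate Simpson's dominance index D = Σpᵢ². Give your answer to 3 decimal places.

0.668

Total N = 3+13+1+69 = 86, so the proportions are 0.03488, 0.15116, 0.01163, 0.80233 (working shown to 5 dp, full precision carried).
D = 0.03488² + 0.15116² + 0.01163² + 0.80233² = 0.00122 + 0.02285 + 0.00014 + 0.64373 = 0.66793.
To 3 decimal places, D = 0.668.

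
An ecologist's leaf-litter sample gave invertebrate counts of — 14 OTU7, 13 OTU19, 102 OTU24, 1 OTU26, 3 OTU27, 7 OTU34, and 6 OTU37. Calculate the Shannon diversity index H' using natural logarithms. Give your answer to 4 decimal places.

1.0815

Total N = 14+13+102+1+3+7+6 = 146, so the proportions are 0.09589, 0.089041, 0.69863, 0.006849, 0.020548, 0.047945, 0.041096 (working shown to 6 dp, full precision carried).
Each pᵢ ln pᵢ term: 0.09589×(-2.344549)=-0.224820, 0.089041×(-2.418657)=-0.215360, 0.69863×(-0.358634)=-0.250552, 0.006849×(-4.983607)=-0.034134, 0.020548×(-3.884994)=-0.079829, 0.047945×(-3.037696)=-0.145643, 0.041096×(-3.191847)=-0.131172.
Sum = -1.081510, so H' = 1.0815.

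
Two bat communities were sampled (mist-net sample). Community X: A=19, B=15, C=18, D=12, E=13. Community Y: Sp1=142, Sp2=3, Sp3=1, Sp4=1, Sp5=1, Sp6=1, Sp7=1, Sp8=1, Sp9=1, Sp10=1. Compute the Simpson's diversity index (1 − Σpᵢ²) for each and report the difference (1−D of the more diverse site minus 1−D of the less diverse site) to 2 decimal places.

0.66

Community X: N=77, proportions 0.2468, 0.1948, 0.2338, 0.1558, 0.1688, giving 1−D = 0.7937 (working shown to 4 dp, full precision carried).
Community Y: N=153, proportions 0.9281, 0.0196, 0.0065, 0.0065, 0.0065, 0.0065, 0.0065, 0.0065, 0.0065, 0.0065, giving 1−D = 0.1379.
Difference = |0.7937 − 0.1379| = 0.6558, i.e. 0.66 to 2 decimal places.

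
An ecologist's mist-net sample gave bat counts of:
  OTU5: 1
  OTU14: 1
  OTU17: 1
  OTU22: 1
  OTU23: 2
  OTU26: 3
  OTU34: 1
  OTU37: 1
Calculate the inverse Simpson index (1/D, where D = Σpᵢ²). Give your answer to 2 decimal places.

6.37

Total N = 1+1+1+1+2+3+1+1 = 11, so the proportions are 0.090909, 0.090909, 0.090909, 0.090909, 0.181818, 0.272727, 0.090909, 0.090909 (working shown to 6 dp, full precision carried).
D = 0.090909² + 0.090909² + 0.090909² + 0.090909² + 0.181818² + 0.272727² + 0.090909² + 0.090909² = 0.008264 + 0.008264 + 0.008264 + 0.008264 + 0.033058 + 0.074380 + 0.008264 + 0.008264 = 0.157025.
So 1/D = 6.3684, i.e. 6.37 to 2 decimal places.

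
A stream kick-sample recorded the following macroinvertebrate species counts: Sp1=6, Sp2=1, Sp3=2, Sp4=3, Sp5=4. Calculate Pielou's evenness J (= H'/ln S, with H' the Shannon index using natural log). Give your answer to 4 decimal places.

Total N = 6+1+2+3+4 = 16, so the proportions are 0.375, 0.0625, 0.125, 0.1875, 0.25 (working shown to 6 dp, full precision carried).
H' = −Σ pᵢ ln pᵢ = −((-0.367811) + (-0.173287) + (-0.259930) + (-0.313871) + (-0.346574)) = 1.461472.
With S = 5 species, ln S = 1.609438, so J = 1.461472/1.609438 = 0.908064, i.e. 0.9081 to 4 decimal places.

0.9081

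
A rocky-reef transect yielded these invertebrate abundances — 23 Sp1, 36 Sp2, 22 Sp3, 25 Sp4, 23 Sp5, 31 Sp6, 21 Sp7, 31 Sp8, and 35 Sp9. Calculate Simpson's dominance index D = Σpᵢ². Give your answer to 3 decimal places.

Total N = 23+36+22+25+23+31+21+31+35 = 247, so the proportions are 0.09312, 0.14575, 0.08907, 0.10121, 0.09312, 0.12551, 0.08502, 0.12551, 0.1417 (working shown to 5 dp, full precision carried).
D = 0.09312² + 0.14575² + 0.08907² + 0.10121² + 0.09312² + 0.12551² + 0.08502² + 0.12551² + 0.1417² = 0.00867 + 0.02124 + 0.00793 + 0.01024 + 0.00867 + 0.01575 + 0.00723 + 0.01575 + 0.02008 = 0.11557.
To 3 decimal places, D = 0.116.

0.116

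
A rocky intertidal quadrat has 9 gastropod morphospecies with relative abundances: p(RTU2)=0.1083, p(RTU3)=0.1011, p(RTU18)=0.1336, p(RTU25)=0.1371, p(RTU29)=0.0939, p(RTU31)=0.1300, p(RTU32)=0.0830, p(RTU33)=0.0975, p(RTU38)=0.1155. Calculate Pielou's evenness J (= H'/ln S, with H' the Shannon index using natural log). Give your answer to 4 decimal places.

0.9940

H' = −Σ pᵢ ln pᵢ = −((-0.240735) + (-0.231685) + (-0.268924) + (-0.272424) + (-0.222123) + (-0.265229) + (-0.206580) + (-0.226971) + (-0.249305)) = 2.183975 (working shown to 6 dp, full precision carried).
With S = 9 species, ln S = 2.197225, so J = 2.183975/2.197225 = 0.993970, i.e. 0.9940 to 4 decimal places.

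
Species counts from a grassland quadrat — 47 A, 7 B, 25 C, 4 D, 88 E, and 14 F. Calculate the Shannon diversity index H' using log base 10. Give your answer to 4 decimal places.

0.5968

Total N = 47+7+25+4+88+14 = 185, so the proportions are 0.254054, 0.037838, 0.135135, 0.021622, 0.475676, 0.075676 (working shown to 6 dp, full precision carried).
Each pᵢ log₁₀ pᵢ term: 0.254054×(-0.595074)=-0.151181, 0.037838×(-1.422074)=-0.053808, 0.135135×(-0.869232)=-0.117464, 0.021622×(-1.665112)=-0.036002, 0.475676×(-0.322689)=-0.153495, 0.075676×(-1.121044)=-0.084836.
Sum = -0.596786, so H' = 0.5968.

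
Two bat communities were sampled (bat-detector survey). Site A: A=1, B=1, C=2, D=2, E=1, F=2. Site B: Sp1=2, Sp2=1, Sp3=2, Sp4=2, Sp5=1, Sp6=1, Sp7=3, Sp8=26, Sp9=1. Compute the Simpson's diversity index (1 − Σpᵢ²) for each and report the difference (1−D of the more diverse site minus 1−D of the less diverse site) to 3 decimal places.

Site A: N=9, proportions 0.111111, 0.111111, 0.222222, 0.222222, 0.111111, 0.222222, giving 1−D = 0.814815 (working shown to 6 dp, full precision carried).
Site B: N=39, proportions 0.051282, 0.025641, 0.051282, 0.051282, 0.025641, 0.025641, 0.076923, 0.666667, 0.025641, giving 1−D = 0.539119.
Difference = |0.814815 − 0.539119| = 0.275696, i.e. 0.276 to 3 decimal places.

0.276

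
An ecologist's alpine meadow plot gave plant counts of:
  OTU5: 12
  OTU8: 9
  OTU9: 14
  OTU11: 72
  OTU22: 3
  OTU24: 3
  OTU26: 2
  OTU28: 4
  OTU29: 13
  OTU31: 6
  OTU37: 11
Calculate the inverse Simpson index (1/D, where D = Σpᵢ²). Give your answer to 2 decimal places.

Total N = 12+9+14+72+3+3+2+4+13+6+11 = 149, so the proportions are 0.080537, 0.060403, 0.09396, 0.483221, 0.020134, 0.020134, 0.013423, 0.026846, 0.087248, 0.040268, 0.073826 (working shown to 6 dp, full precision carried).
D = 0.080537² + 0.060403² + 0.09396² + 0.483221² + 0.020134² + 0.020134² + 0.013423² + 0.026846² + 0.087248² + 0.040268² + 0.073826² = 0.006486 + 0.003648 + 0.008828 + 0.233503 + 0.000405 + 0.000405 + 0.000180 + 0.000721 + 0.007612 + 0.001622 + 0.005450 = 0.268862.
So 1/D = 3.7194, i.e. 3.72 to 2 decimal places.

3.72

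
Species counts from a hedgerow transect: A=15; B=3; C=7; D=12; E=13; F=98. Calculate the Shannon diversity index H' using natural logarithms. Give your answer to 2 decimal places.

1.15

Total N = 15+3+7+12+13+98 = 148, so the proportions are 0.1014, 0.0203, 0.0473, 0.0811, 0.0878, 0.6622 (working shown to 4 dp, full precision carried).
Each pᵢ ln pᵢ term: 0.1014×(-2.2892)=-0.2320, 0.0203×(-3.8986)=-0.0790, 0.0473×(-3.0513)=-0.1443, 0.0811×(-2.5123)=-0.2037, 0.0878×(-2.4323)=-0.2136, 0.6622×(-0.4122)=-0.2730.
Sum = -1.1457, so H' = 1.15.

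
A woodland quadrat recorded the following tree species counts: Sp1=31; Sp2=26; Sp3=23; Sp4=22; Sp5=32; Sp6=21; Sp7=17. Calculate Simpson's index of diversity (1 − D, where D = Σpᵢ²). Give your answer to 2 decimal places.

0.85

Total N = 31+26+23+22+32+21+17 = 172, so the proportions are 0.1802, 0.1512, 0.1337, 0.1279, 0.186, 0.1221, 0.0988 (working shown to 4 dp, full precision carried).
D = 0.1802² + 0.1512² + 0.1337² + 0.1279² + 0.186² + 0.1221² + 0.0988² = 0.0325 + 0.0229 + 0.0179 + 0.0164 + 0.0346 + 0.0149 + 0.0098 = 0.1489.
So 1 − D = 0.8511, i.e. 0.85 to 2 decimal places.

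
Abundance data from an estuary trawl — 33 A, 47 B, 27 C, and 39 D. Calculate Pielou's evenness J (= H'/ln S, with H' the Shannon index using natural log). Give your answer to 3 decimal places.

0.985

Total N = 33+47+27+39 = 146, so the proportions are 0.22603, 0.32192, 0.18493, 0.26712 (working shown to 5 dp, full precision carried).
H' = −Σ pᵢ ln pᵢ = −((-0.33613) + (-0.36488) + (-0.31212) + (-0.35261)) = 1.36574.
With S = 4 species, ln S = 1.38629, so J = 1.36574/1.38629 = 0.98517, i.e. 0.985 to 3 decimal places.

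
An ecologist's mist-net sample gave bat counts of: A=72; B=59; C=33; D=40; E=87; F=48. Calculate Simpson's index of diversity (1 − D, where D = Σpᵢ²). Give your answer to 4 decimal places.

Total N = 72+59+33+40+87+48 = 339, so the proportions are 0.212389, 0.174041, 0.097345, 0.117994, 0.256637, 0.141593 (working shown to 6 dp, full precision carried).
D = 0.212389² + 0.174041² + 0.097345² + 0.117994² + 0.256637² + 0.141593² = 0.045109 + 0.030290 + 0.009476 + 0.013923 + 0.065863 + 0.020049 = 0.184709.
So 1 − D = 0.815291, i.e. 0.8153 to 4 decimal places.

0.8153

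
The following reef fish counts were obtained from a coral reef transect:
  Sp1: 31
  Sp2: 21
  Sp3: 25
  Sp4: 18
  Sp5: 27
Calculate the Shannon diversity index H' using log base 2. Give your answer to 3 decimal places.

2.297

Total N = 31+21+25+18+27 = 122, so the proportions are 0.2541, 0.17213, 0.20492, 0.14754, 0.22131 (working shown to 5 dp, full precision carried).
Each pᵢ log₂ pᵢ term: 0.2541×(-1.97654)=-0.50224, 0.17213×(-2.53842)=-0.43694, 0.20492×(-2.28688)=-0.46862, 0.14754×(-2.76081)=-0.40733, 0.22131×(-2.17585)=-0.48154.
Sum = -2.29667, so H' = 2.297.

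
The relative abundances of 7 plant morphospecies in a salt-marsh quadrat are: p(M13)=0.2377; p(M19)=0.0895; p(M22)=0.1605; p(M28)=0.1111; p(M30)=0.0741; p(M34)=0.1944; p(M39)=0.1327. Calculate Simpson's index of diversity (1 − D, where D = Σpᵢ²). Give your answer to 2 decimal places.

D = 0.2377² + 0.0895² + 0.1605² + 0.1111² + 0.0741² + 0.1944² + 0.1327² = 0.0565 + 0.0080 + 0.0258 + 0.0123 + 0.0055 + 0.0378 + 0.0176 = 0.1635 (working shown to 4 dp, full precision carried).
So 1 − D = 0.8365, i.e. 0.84 to 2 decimal places.

0.84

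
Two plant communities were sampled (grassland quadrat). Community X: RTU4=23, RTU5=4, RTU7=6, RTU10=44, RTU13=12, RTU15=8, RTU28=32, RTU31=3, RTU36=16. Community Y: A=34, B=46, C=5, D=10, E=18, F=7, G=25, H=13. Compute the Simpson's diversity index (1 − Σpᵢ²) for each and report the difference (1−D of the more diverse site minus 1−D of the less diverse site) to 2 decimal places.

Community X: N=148, proportions 0.15541, 0.02703, 0.04054, 0.2973, 0.08108, 0.05405, 0.21622, 0.02027, 0.10811, giving 1−D = 0.81675 (working shown to 5 dp, full precision carried).
Community Y: N=158, proportions 0.21519, 0.29114, 0.03165, 0.06329, 0.11392, 0.0443, 0.15823, 0.08228, giving 1−D = 0.81718.
Difference = |0.81675 − 0.81718| = 0.00043, i.e. 0.00 to 2 decimal places.

0.00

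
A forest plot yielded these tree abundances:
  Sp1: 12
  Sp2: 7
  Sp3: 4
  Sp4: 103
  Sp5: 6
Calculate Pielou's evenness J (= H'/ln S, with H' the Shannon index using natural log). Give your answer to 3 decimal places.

Total N = 12+7+4+103+6 = 132, so the proportions are 0.09091, 0.05303, 0.0303, 0.7803, 0.04545 (working shown to 5 dp, full precision carried).
H' = −Σ pᵢ ln pᵢ = −((-0.21799) + (-0.15574) + (-0.10595) + (-0.19357) + (-0.14050)) = 0.81376.
With S = 5 species, ln S = 1.60944, so J = 0.81376/1.60944 = 0.50562, i.e. 0.506 to 3 decimal places.

0.506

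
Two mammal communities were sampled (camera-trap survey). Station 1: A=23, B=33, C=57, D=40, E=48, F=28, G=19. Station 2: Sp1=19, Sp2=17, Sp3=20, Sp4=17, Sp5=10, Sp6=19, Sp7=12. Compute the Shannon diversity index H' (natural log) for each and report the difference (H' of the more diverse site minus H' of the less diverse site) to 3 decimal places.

0.039

Station 1: N=248, proportions 0.09274, 0.13306, 0.22984, 0.16129, 0.19355, 0.1129, 0.07661, giving H' = 1.88208 (working shown to 5 dp, full precision carried).
Station 2: N=114, proportions 0.16667, 0.14912, 0.17544, 0.14912, 0.08772, 0.16667, 0.10526, giving H' = 1.92061.
Difference = |1.88208 − 1.92061| = 0.03853, i.e. 0.039 to 3 decimal places.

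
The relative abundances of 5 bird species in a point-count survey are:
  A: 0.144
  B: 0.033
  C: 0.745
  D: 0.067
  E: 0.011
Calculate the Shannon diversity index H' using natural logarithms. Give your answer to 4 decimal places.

0.8417

Each pᵢ ln pᵢ term (working shown to 6 dp, full precision carried): 0.144×(-1.937942)=-0.279064, 0.033×(-3.411248)=-0.112571, 0.745×(-0.294371)=-0.219306, 0.067×(-2.703063)=-0.181105, 0.011×(-4.509860)=-0.049608.
Sum = -0.841655, so H' = 0.8417.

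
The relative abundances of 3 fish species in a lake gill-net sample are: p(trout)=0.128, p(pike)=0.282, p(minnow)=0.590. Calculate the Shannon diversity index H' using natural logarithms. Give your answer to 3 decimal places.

Each pᵢ ln pᵢ term (working shown to 5 dp, full precision carried): 0.128×(-2.05573)=-0.26313, 0.282×(-1.26585)=-0.35697, 0.59×(-0.52763)=-0.31130.
Sum = -0.93141, so H' = 0.931.

0.931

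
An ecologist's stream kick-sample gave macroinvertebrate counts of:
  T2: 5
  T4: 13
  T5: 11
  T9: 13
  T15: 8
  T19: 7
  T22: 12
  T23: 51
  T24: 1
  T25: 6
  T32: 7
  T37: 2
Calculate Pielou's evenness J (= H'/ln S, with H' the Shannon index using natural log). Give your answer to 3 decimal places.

Total N = 5+13+11+13+8+7+12+51+1+6+7+2 = 136, so the proportions are 0.03676, 0.09559, 0.08088, 0.09559, 0.05882, 0.05147, 0.08824, 0.375, 0.00735, 0.04412, 0.05147, 0.01471 (working shown to 5 dp, full precision carried).
H' = −Σ pᵢ ln pᵢ = −((-0.12144) + (-0.22441) + (-0.20340) + (-0.22441) + (-0.16666) + (-0.15270) + (-0.21421) + (-0.36781) + (-0.03612) + (-0.13769) + (-0.15270) + (-0.06205)) = 2.06361.
With S = 12 species, ln S = 2.48491, so J = 2.06361/2.48491 = 0.83046, i.e. 0.830 to 3 decimal places.

0.830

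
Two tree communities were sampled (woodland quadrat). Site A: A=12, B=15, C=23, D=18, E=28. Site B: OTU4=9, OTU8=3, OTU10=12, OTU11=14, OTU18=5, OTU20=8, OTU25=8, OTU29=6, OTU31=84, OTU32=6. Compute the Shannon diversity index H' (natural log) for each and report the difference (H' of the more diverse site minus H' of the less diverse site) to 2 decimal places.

0.09

Site A: N=96, proportions 0.125, 0.15625, 0.23958, 0.1875, 0.29167, giving H' = 1.56555 (working shown to 5 dp, full precision carried).
Site B: N=155, proportions 0.05806, 0.01935, 0.07742, 0.09032, 0.03226, 0.05161, 0.05161, 0.03871, 0.54194, 0.03871, giving H' = 1.65733.
Difference = |1.56555 − 1.65733| = 0.09178, i.e. 0.09 to 2 decimal places.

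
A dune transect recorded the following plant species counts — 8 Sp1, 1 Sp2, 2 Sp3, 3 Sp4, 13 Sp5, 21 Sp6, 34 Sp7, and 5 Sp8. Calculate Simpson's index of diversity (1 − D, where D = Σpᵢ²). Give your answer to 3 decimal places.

Total N = 8+1+2+3+13+21+34+5 = 87, so the proportions are 0.09195, 0.01149, 0.02299, 0.03448, 0.14943, 0.24138, 0.3908, 0.05747 (working shown to 5 dp, full precision carried).
D = 0.09195² + 0.01149² + 0.02299² + 0.03448² + 0.14943² + 0.24138² + 0.3908² + 0.05747² = 0.00846 + 0.00013 + 0.00053 + 0.00119 + 0.02233 + 0.05826 + 0.15273 + 0.00330 = 0.24693.
So 1 − D = 0.75307, i.e. 0.753 to 3 decimal places.

0.753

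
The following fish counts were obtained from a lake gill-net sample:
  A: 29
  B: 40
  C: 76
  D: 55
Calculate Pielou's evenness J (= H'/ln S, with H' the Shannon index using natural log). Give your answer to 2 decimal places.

Total N = 29+40+76+55 = 200, so the proportions are 0.145, 0.2, 0.38, 0.275 (working shown to 4 dp, full precision carried).
H' = −Σ pᵢ ln pᵢ = −((-0.2800) + (-0.3219) + (-0.3677) + (-0.3550)) = 1.3246.
With S = 4 species, ln S = 1.3863, so J = 1.3246/1.3863 = 0.9555, i.e. 0.96 to 2 decimal places.

0.96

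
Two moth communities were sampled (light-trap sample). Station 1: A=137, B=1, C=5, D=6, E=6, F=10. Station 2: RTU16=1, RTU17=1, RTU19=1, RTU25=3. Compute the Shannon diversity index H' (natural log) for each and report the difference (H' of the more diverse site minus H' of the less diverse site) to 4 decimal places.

Station 1: N=165, proportions 0.830303, 0.006061, 0.030303, 0.036364, 0.036364, 0.060606, giving H' = 0.702239 (working shown to 6 dp, full precision carried).
Station 2: N=6, proportions 0.166667, 0.166667, 0.166667, 0.5, giving H' = 1.242453.
Difference = |0.702239 − 1.242453| = 0.540214, i.e. 0.5402 to 4 decimal places.

0.5402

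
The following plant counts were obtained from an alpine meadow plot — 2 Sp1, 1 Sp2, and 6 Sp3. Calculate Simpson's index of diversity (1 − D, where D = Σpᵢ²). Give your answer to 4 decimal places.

Total N = 2+1+6 = 9, so the proportions are 0.222222, 0.111111, 0.666667 (working shown to 6 dp, full precision carried).
D = 0.222222² + 0.111111² + 0.666667² = 0.049383 + 0.012346 + 0.444444 = 0.506173.
So 1 − D = 0.493827, i.e. 0.4938 to 4 decimal places.

0.4938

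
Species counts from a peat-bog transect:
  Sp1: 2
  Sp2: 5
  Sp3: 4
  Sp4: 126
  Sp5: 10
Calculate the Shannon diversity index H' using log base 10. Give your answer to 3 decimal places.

Total N = 2+5+4+126+10 = 147, so the proportions are 0.01361, 0.03401, 0.02721, 0.85714, 0.06803 (working shown to 5 dp, full precision carried).
Each pᵢ log₁₀ pᵢ term: 0.01361×(-1.86629)=-0.02539, 0.03401×(-1.46835)=-0.04994, 0.02721×(-1.56526)=-0.04259, 0.85714×(-0.06695)=-0.05738, 0.06803×(-1.16732)=-0.07941.
Sum = -0.25472, so H' = 0.255.

0.255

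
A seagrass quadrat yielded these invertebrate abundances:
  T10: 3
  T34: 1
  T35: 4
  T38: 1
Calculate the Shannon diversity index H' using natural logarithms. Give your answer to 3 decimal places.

1.215

Total N = 3+1+4+1 = 9, so the proportions are 0.33333, 0.11111, 0.44444, 0.11111 (working shown to 5 dp, full precision carried).
Each pᵢ ln pᵢ term: 0.33333×(-1.09861)=-0.36620, 0.11111×(-2.19722)=-0.24414, 0.44444×(-0.81093)=-0.36041, 0.11111×(-2.19722)=-0.24414.
Sum = -1.21489, so H' = 1.215.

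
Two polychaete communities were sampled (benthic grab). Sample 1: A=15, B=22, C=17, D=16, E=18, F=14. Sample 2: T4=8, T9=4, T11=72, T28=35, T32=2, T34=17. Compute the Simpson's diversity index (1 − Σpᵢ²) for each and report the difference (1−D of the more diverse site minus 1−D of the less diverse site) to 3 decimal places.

Sample 1: N=102, proportions 0.14706, 0.21569, 0.16667, 0.15686, 0.17647, 0.13725, giving 1−D = 0.82949 (working shown to 5 dp, full precision carried).
Sample 2: N=138, proportions 0.05797, 0.02899, 0.52174, 0.25362, 0.01449, 0.12319, giving 1−D = 0.64388.
Difference = |0.82949 − 0.64388| = 0.18561, i.e. 0.186 to 3 decimal places.

0.186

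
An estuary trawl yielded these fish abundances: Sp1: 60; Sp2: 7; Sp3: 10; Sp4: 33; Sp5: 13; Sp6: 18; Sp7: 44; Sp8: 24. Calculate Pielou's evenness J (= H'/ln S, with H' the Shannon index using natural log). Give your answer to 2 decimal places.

0.90

Total N = 60+7+10+33+13+18+44+24 = 209, so the proportions are 0.2871, 0.0335, 0.0478, 0.1579, 0.0622, 0.0861, 0.2105, 0.1148 (working shown to 4 dp, full precision carried).
H' = −Σ pᵢ ln pᵢ = −((-0.3583) + (-0.1138) + (-0.1454) + (-0.2914) + (-0.1728) + (-0.2112) + (-0.3280) + (-0.2485)) = 1.8694.
With S = 8 species, ln S = 2.0794, so J = 1.8694/2.0794 = 0.8990, i.e. 0.90 to 2 decimal places.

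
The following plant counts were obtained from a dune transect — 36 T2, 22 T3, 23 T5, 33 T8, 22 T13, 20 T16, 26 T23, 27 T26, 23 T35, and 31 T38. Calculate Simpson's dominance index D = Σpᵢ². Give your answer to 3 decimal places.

Total N = 36+22+23+33+22+20+26+27+23+31 = 263, so the proportions are 0.13688, 0.08365, 0.08745, 0.12548, 0.08365, 0.07605, 0.09886, 0.10266, 0.08745, 0.11787 (working shown to 5 dp, full precision carried).
D = 0.13688² + 0.08365² + 0.08745² + 0.12548² + 0.08365² + 0.07605² + 0.09886² + 0.10266² + 0.08745² + 0.11787² = 0.01874 + 0.00700 + 0.00765 + 0.01574 + 0.00700 + 0.00578 + 0.00977 + 0.01054 + 0.00765 + 0.01389 = 0.10376.
To 3 decimal places, D = 0.104.

0.104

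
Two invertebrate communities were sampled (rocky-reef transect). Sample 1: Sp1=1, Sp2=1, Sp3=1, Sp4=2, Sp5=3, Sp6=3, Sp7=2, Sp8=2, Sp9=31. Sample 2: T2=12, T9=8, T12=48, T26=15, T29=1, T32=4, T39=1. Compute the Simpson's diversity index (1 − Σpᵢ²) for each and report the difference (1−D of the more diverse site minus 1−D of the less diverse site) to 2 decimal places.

Sample 1: N=46, proportions 0.02174, 0.02174, 0.02174, 0.04348, 0.06522, 0.06522, 0.04348, 0.04348, 0.67391, giving 1−D = 0.53025 (working shown to 5 dp, full precision carried).
Sample 2: N=89, proportions 0.13483, 0.08989, 0.53933, 0.16854, 0.01124, 0.04494, 0.01124, giving 1−D = 0.65219.
Difference = |0.53025 − 0.65219| = 0.12194, i.e. 0.12 to 2 decimal places.

0.12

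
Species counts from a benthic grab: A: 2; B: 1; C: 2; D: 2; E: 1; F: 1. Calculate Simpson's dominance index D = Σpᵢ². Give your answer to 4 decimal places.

0.1852

Total N = 2+1+2+2+1+1 = 9, so the proportions are 0.222222, 0.111111, 0.222222, 0.222222, 0.111111, 0.111111 (working shown to 6 dp, full precision carried).
D = 0.222222² + 0.111111² + 0.222222² + 0.222222² + 0.111111² + 0.111111² = 0.049383 + 0.012346 + 0.049383 + 0.049383 + 0.012346 + 0.012346 = 0.185185.
To 4 decimal places, D = 0.1852.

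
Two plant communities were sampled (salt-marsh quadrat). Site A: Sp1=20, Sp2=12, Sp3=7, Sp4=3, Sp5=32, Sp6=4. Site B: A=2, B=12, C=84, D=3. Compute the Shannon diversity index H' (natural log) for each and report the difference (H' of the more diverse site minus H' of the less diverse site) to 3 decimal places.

Site A: N=78, proportions 0.25641, 0.15385, 0.08974, 0.03846, 0.41026, 0.05128, giving H' = 1.49646 (working shown to 5 dp, full precision carried).
Site B: N=101, proportions 0.0198, 0.11881, 0.83168, 0.0297, giving H' = 0.58849.
Difference = |1.49646 − 0.58849| = 0.90797, i.e. 0.908 to 3 decimal places.

0.908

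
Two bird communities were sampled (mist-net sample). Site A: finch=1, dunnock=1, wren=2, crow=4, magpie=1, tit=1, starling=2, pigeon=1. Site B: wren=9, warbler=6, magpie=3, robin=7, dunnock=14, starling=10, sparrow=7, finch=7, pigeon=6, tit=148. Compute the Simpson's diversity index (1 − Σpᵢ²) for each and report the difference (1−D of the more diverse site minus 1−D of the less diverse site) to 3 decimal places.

0.306

Site A: N=13, proportions 0.07692, 0.07692, 0.15385, 0.30769, 0.07692, 0.07692, 0.15385, 0.07692, giving 1−D = 0.82840 (working shown to 5 dp, full precision carried).
Site B: N=217, proportions 0.04147, 0.02765, 0.01382, 0.03226, 0.06452, 0.04608, 0.03226, 0.03226, 0.02765, 0.68203, giving 1−D = 0.52199.
Difference = |0.82840 − 0.52199| = 0.30641, i.e. 0.306 to 3 decimal places.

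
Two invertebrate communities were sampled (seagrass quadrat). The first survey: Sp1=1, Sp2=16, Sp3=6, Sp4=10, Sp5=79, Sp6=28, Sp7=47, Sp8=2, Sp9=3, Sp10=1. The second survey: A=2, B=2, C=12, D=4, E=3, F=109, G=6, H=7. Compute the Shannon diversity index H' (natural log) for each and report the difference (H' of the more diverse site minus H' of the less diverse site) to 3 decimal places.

0.628

The first survey: N=193, proportions 0.00518, 0.0829, 0.03109, 0.05181, 0.40933, 0.14508, 0.24352, 0.01036, 0.01554, 0.00518, giving H' = 1.62401 (working shown to 5 dp, full precision carried).
The second survey: N=145, proportions 0.01379, 0.01379, 0.08276, 0.02759, 0.02069, 0.75172, 0.04138, 0.04828, giving H' = 0.99631.
Difference = |1.62401 − 0.99631| = 0.62770, i.e. 0.628 to 3 decimal places.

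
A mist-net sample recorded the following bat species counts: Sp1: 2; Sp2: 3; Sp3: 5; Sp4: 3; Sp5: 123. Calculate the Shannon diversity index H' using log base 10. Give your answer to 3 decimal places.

Total N = 2+3+5+3+123 = 136, so the proportions are 0.01471, 0.02206, 0.03676, 0.02206, 0.90441 (working shown to 5 dp, full precision carried).
Each pᵢ log₁₀ pᵢ term: 0.01471×(-1.83251)=-0.02695, 0.02206×(-1.65642)=-0.03654, 0.03676×(-1.43457)=-0.05274, 0.02206×(-1.65642)=-0.03654, 0.90441×(-0.04363)=-0.03946.
Sum = -0.19223, so H' = 0.192.

0.192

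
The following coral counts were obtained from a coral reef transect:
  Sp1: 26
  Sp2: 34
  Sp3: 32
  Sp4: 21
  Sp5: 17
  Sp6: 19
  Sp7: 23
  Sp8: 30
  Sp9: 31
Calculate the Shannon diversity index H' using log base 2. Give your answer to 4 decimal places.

3.1326

Total N = 26+34+32+21+17+19+23+30+31 = 233, so the proportions are 0.111588, 0.145923, 0.137339, 0.090129, 0.072961, 0.081545, 0.098712, 0.128755, 0.133047 (working shown to 6 dp, full precision carried).
Each pᵢ log₂ pᵢ term: 0.111588×(-3.163746)=-0.353036, 0.145923×(-2.776723)=-0.405187, 0.137339×(-2.864186)=-0.393365, 0.090129×(-3.471869)=-0.312915, 0.072961×(-3.776723)=-0.275555, 0.081545×(-3.616259)=-0.294888, 0.098712×(-3.340624)=-0.329761, 0.128755×(-2.957296)=-0.380768, 0.133047×(-2.909990)=-0.387166.
Sum = -3.132641, so H' = 3.1326.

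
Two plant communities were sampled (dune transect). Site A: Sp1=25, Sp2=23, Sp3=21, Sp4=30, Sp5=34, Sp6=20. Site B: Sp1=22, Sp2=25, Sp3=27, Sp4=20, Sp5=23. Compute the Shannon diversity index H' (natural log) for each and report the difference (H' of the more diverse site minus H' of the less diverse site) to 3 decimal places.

Site A: N=153, proportions 0.1634, 0.15033, 0.13725, 0.19608, 0.22222, 0.13072, giving H' = 1.77312 (working shown to 5 dp, full precision carried).
Site B: N=117, proportions 0.18803, 0.21368, 0.23077, 0.17094, 0.19658, giving H' = 1.60411.
Difference = |1.77312 − 1.60411| = 0.16901, i.e. 0.169 to 3 decimal places.

0.169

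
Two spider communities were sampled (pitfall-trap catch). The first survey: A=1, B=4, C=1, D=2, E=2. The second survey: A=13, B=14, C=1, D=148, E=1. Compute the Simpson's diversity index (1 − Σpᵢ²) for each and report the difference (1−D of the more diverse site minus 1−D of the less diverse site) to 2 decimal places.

0.45

The first survey: N=10, proportions 0.1, 0.4, 0.1, 0.2, 0.2, giving 1−D = 0.7400 (working shown to 4 dp, full precision carried).
The second survey: N=177, proportions 0.0734, 0.0791, 0.0056, 0.8362, 0.0056, giving 1−D = 0.2891.
Difference = |0.7400 − 0.2891| = 0.4509, i.e. 0.45 to 2 decimal places.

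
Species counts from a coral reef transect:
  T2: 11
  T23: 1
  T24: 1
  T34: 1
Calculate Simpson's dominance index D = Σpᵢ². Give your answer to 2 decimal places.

0.63

Total N = 11+1+1+1 = 14, so the proportions are 0.7857, 0.0714, 0.0714, 0.0714 (working shown to 4 dp, full precision carried).
D = 0.7857² + 0.0714² + 0.0714² + 0.0714² = 0.6173 + 0.0051 + 0.0051 + 0.0051 = 0.6327.
To 2 decimal places, D = 0.63.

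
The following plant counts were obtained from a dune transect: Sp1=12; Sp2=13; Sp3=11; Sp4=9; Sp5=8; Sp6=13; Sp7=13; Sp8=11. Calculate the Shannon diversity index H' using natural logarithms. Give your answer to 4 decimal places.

2.0663

Total N = 12+13+11+9+8+13+13+11 = 90, so the proportions are 0.133333, 0.144444, 0.122222, 0.1, 0.088889, 0.144444, 0.144444, 0.122222 (working shown to 6 dp, full precision carried).
Each pᵢ ln pᵢ term: 0.133333×(-2.014903)=-0.268654, 0.144444×(-1.934860)=-0.279480, 0.122222×(-2.101914)=-0.256901, 0.1×(-2.302585)=-0.230259, 0.088889×(-2.420368)=-0.215144, 0.144444×(-1.934860)=-0.279480, 0.144444×(-1.934860)=-0.279480, 0.122222×(-2.101914)=-0.256901.
Sum = -2.066297, so H' = 2.0663.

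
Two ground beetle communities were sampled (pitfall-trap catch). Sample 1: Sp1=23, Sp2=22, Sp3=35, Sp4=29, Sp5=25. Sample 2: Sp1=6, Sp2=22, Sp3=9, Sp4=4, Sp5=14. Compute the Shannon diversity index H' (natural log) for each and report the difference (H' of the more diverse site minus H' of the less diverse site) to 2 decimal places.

0.15

Sample 1: N=134, proportions 0.171642, 0.164179, 0.261194, 0.216418, 0.186567, giving H' = 1.594258 (working shown to 6 dp, full precision carried).
Sample 2: N=55, proportions 0.109091, 0.4, 0.163636, 0.072727, 0.254545, giving H' = 1.443324.
Difference = |1.594258 − 1.443324| = 0.150934, i.e. 0.15 to 2 decimal places.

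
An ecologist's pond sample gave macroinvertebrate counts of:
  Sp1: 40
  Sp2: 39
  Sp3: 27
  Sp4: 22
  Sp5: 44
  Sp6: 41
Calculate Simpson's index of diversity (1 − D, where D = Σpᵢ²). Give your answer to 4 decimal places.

Total N = 40+39+27+22+44+41 = 213, so the proportions are 0.187793, 0.183099, 0.126761, 0.103286, 0.206573, 0.192488 (working shown to 6 dp, full precision carried).
D = 0.187793² + 0.183099² + 0.126761² + 0.103286² + 0.206573² + 0.192488² = 0.035266 + 0.033525 + 0.016068 + 0.010668 + 0.042672 + 0.037052 = 0.175252.
So 1 − D = 0.824748, i.e. 0.8247 to 4 decimal places.

0.8247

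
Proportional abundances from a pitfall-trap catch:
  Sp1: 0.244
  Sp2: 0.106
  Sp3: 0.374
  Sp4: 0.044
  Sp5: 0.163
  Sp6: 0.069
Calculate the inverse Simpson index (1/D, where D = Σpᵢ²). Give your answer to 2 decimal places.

D = 0.244² + 0.106² + 0.374² + 0.044² + 0.163² + 0.069² = 0.059536 + 0.011236 + 0.139876 + 0.001936 + 0.026569 + 0.004761 = 0.243914 (working shown to 6 dp, full precision carried).
So 1/D = 4.0998, i.e. 4.10 to 2 decimal places.

4.10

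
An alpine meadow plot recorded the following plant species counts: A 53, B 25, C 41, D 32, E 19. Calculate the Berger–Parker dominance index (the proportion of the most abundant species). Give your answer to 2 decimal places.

Total N = 53+25+41+32+19 = 170, so the proportions are 0.3118, 0.1471, 0.2412, 0.1882, 0.1118 (working shown to 4 dp, full precision carried).
The largest proportion is 0.3118, i.e. d = 0.31 to 2 decimal places.

0.31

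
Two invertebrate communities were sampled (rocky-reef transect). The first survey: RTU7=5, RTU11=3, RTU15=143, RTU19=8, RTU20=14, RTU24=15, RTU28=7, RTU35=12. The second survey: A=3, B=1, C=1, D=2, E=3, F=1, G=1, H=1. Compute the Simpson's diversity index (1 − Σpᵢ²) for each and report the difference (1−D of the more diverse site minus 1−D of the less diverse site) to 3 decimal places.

The first survey: N=207, proportions 0.02415, 0.01449, 0.69082, 0.03865, 0.06763, 0.07246, 0.03382, 0.05797, giving 1−D = 0.50615 (working shown to 5 dp, full precision carried).
The second survey: N=13, proportions 0.23077, 0.07692, 0.07692, 0.15385, 0.23077, 0.07692, 0.07692, 0.07692, giving 1−D = 0.84024.
Difference = |0.50615 − 0.84024| = 0.33409, i.e. 0.334 to 3 decimal places.

0.334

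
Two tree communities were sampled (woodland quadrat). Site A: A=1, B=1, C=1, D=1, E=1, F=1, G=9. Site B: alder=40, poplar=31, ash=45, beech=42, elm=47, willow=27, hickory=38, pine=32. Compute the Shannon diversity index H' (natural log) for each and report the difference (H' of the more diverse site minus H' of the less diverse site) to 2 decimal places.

Site A: N=15, proportions 0.0667, 0.0667, 0.0667, 0.0667, 0.0667, 0.0667, 0.6, giving H' = 1.3897 (working shown to 4 dp, full precision carried).
Site B: N=302, proportions 0.1325, 0.1026, 0.149, 0.1391, 0.1556, 0.0894, 0.1258, 0.106, giving H' = 2.0635.
Difference = |1.3897 − 2.0635| = 0.6738, i.e. 0.67 to 2 decimal places.

0.67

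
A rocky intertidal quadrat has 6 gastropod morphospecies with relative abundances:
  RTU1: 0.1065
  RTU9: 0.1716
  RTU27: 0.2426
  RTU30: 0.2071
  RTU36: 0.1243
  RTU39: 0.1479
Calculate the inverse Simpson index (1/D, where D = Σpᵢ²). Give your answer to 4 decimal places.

D = 0.1065² + 0.1716² + 0.2426² + 0.2071² + 0.1243² + 0.1479² = 0.01134225 + 0.02944656 + 0.05885476 + 0.04289041 + 0.01545049 + 0.02187441 = 0.17985888 (working shown to 8 dp, full precision carried).
So 1/D = 5.559915, i.e. 5.5599 to 4 decimal places.

5.5599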